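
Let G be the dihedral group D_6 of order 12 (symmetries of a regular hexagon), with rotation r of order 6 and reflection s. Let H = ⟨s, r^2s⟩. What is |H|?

6

|⟨s⟩| = 2 and |⟨r^2s⟩| = 2, so |H| is a multiple of lcm(2, 2) = 2 and divides |G| = 12.
Closing under the operation: H = {e, r^2, r^4, s, r^2s, r^4s}, so |H| = 6.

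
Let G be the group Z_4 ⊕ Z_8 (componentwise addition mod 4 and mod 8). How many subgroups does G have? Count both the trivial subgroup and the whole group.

|G| = 32, so by Lagrange every subgroup order divides 32. Divisors: 1, 2, 4, 8, 16, 32.
Subgroups by order — order 1: 1; order 2: 3; order 4: 7; order 8: 7; order 16: 3; order 32: 1.
Total: 1 + 3 + 7 + 7 + 3 + 1 = 22.

22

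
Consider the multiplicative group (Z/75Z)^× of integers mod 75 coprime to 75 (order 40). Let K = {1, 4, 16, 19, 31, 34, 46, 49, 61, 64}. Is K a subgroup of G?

|K| = 10 divides |G| = 40, consistent with Lagrange.
K contains the identity, every element's inverse is in K, and K is closed under ·: it is a subgroup.
In fact K = ⟨64⟩.

Yes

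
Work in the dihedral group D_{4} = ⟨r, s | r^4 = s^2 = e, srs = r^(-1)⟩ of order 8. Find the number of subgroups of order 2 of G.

5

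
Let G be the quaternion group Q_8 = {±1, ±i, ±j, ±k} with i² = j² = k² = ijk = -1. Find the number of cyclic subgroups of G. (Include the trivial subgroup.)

5

Group the elements of G by the cyclic subgroup they generate; each cyclic subgroup of order d accounts for φ(d) elements.
Cyclic subgroups by order — order 1: 1; order 2: 1; order 4: 3.
Total: 5.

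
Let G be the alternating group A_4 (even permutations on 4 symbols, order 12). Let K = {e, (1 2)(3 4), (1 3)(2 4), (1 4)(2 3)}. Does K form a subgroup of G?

|K| = 4 divides |G| = 12, consistent with Lagrange.
K contains the identity, every element's inverse is in K, and K is closed under ∘: it is a subgroup.

Yes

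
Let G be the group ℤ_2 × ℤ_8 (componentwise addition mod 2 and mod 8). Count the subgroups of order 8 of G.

3

|G| = 16 and 8 | 16, so subgroups of order 8 are possible by Lagrange.
The subgroups of order 8 are: {(0,0), (0,1), (0,2), (0,3), (0,4), (0,5), (0,6), (0,7)}; {(0,0), (0,2), (0,4), (0,6), (1,0), (1,2), (1,4), (1,6)}; {(0,0), (0,2), (0,4), (0,6), (1,1), (1,3), (1,5), (1,7)}.
So G has 3 subgroups of order 8.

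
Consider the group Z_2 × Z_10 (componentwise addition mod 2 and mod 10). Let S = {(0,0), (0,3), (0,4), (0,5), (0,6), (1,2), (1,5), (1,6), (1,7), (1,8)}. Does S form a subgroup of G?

(0,3) ∈ S but its inverse (0,7) ∉ S, so S is not a subgroup.

No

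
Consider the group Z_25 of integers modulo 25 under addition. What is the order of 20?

5

In Z_25, the order of an element a is n/gcd(a, n).
gcd(20, 25) = 5, so |⟨20⟩| = 25/5 = 5.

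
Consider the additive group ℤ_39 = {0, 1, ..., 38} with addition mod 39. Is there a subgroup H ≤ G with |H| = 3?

3 | 39. A subgroup of order 3 is {0, 13, 26}.

Yes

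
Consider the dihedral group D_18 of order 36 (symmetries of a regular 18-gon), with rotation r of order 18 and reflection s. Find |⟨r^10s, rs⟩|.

4

|⟨r^10s⟩| = 2 and |⟨rs⟩| = 2, so |H| is a multiple of lcm(2, 2) = 2 and divides |G| = 36.
Closing under the operation: H = {e, r^9, rs, r^10s}, so |H| = 4.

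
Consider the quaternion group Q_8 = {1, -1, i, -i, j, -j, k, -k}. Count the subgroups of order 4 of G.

|G| = 8 and 4 | 8, so subgroups of order 4 are possible by Lagrange.
The subgroups of order 4 are: {1, -1, i, -i}; {1, -1, j, -j}; {1, -1, k, -k}.
So G has 3 subgroups of order 4.

3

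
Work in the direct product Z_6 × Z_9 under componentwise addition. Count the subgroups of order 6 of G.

|G| = 54 and 6 | 54, so subgroups of order 6 are possible by Lagrange.
The subgroups of order 6 are: {(0,0), (0,3), (0,6), (3,0), (3,3), (3,6)}; {(0,0), (1,0), (2,0), (3,0), (4,0), (5,0)}; {(0,0), (1,3), (2,6), (3,0), (4,3), (5,6)}; {(0,0), (1,6), (2,3), (3,0), (4,6), (5,3)}.
So G has 4 subgroups of order 6.

4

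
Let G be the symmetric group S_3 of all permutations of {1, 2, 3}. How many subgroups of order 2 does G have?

3

|G| = 6 and 2 | 6, so subgroups of order 2 are possible by Lagrange.
The subgroups of order 2 are: {e, (1 2)}; {e, (1 3)}; {e, (2 3)}.
So G has 3 subgroups of order 2.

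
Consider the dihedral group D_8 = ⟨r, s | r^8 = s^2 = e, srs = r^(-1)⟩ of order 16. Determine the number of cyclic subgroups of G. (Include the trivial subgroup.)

A cyclic subgroup of order d is generated by each of its φ(d) elements of order d, so the cyclic subgroups of order d number (#elements of order d)/φ(d).
Cyclic subgroups by order — order 1: 1; order 2: 9; order 4: 1; order 8: 1.
Total: 12.

12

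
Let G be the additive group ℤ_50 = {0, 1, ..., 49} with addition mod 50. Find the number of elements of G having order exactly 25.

In a cyclic group of order 50, the number of elements of order d (for d | 50) is φ(d).
φ(25) = 20.

20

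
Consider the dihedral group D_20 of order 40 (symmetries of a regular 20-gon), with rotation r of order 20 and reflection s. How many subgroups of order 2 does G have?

|G| = 40 and 2 | 40, so subgroups of order 2 are possible by Lagrange.
The subgroups of order 2 are: {e, r^10}; {e, r^10s}; {e, r^11s}; {e, r^12s}; … (21 in all).
So G has 21 subgroups of order 2.

21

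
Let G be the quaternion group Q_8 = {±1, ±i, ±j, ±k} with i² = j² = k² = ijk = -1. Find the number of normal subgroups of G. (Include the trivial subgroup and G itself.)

6

G has 6 subgroups. Checking conjugation-invariance by order — order 1: 1/1 normal; order 2: 1/1 normal; order 4: 3/3 normal; order 8: 1/1 normal.
Total normal subgroups: 6.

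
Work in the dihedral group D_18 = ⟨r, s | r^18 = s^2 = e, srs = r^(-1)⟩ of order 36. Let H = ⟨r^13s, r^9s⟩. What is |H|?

18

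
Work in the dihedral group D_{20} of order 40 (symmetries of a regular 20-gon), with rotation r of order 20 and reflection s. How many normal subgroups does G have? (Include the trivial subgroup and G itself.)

G has 48 subgroups. Checking conjugation-invariance by order — order 1: 1/1 normal; order 2: 1/21 normal; order 4: 1/11 normal; order 5: 1/1 normal; order 8: 0/5 normal; order 10: 1/5 normal; order 20: 3/3 normal; order 40: 1/1 normal.
Total normal subgroups: 9.

9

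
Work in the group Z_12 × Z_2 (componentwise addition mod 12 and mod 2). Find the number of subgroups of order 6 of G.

3

|G| = 24 and 6 | 24, so subgroups of order 6 are possible by Lagrange.
The subgroups of order 6 are: {(0,0), (0,1), (4,0), (4,1), (8,0), (8,1)}; {(0,0), (2,0), (4,0), (6,0), (8,0), (10,0)}; {(0,0), (2,1), (4,0), (6,1), (8,0), (10,1)}.
So G has 3 subgroups of order 6.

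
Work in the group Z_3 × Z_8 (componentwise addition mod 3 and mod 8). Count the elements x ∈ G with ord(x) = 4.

An element (a,b) has order lcm(ord(a), ord(b)); count pairs with lcm equal to 4.
Enumerating gives 2 such elements.

2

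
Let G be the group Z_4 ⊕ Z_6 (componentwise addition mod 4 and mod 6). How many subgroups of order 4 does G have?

|G| = 24 and 4 | 24, so subgroups of order 4 are possible by Lagrange.
The subgroups of order 4 are: {(0,0), (0,3), (2,0), (2,3)}; {(0,0), (1,0), (2,0), (3,0)}; {(0,0), (1,3), (2,0), (3,3)}.
So G has 3 subgroups of order 4.

3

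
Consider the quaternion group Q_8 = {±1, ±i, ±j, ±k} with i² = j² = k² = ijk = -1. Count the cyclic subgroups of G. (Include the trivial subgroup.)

5

A cyclic subgroup of order d is generated by each of its φ(d) elements of order d, so the cyclic subgroups of order d number (#elements of order d)/φ(d).
Cyclic subgroups by order — order 1: 1; order 2: 1; order 4: 3.
Total: 5.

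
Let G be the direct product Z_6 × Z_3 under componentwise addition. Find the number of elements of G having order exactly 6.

An element (a,b) has order lcm(ord(a), ord(b)); count pairs with lcm equal to 6.
Enumerating gives 8 such elements.

8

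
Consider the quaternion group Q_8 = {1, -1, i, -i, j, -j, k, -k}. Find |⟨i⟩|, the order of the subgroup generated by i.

4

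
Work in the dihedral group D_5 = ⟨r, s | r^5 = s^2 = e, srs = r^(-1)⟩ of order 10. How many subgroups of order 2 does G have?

|G| = 10 and 2 | 10, so subgroups of order 2 are possible by Lagrange.
The subgroups of order 2 are: {e, r^2s}; {e, r^3s}; {e, r^4s}; {e, rs}; … (5 in all).
So G has 5 subgroups of order 2.

5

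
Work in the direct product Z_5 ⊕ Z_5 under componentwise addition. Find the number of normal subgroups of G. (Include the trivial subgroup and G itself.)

8

G is abelian, so every subgroup is normal.
G has 8 subgroups in total, hence 8 normal subgroups.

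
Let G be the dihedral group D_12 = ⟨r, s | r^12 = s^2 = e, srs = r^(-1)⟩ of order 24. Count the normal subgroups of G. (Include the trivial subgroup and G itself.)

9

G has 34 subgroups. Checking conjugation-invariance by order — order 1: 1/1 normal; order 2: 1/13 normal; order 3: 1/1 normal; order 4: 1/7 normal; order 6: 1/5 normal; order 8: 0/3 normal; order 12: 3/3 normal; order 24: 1/1 normal.
Total normal subgroups: 9.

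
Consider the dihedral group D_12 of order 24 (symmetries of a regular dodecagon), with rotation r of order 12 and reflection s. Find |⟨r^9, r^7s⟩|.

|⟨r^9⟩| = 4 and |⟨r^7s⟩| = 2, so |H| is a multiple of lcm(4, 2) = 4 and divides |G| = 24.
Closing under the operation: H = {e, r^3, r^6, r^9, rs, r^4s, r^7s, r^10s}, so |H| = 8.

8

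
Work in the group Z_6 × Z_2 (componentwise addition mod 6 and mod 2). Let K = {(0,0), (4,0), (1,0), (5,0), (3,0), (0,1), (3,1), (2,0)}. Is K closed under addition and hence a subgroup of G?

|K| = 8 does not divide |G| = 12, so by Lagrange K is not a subgroup.

No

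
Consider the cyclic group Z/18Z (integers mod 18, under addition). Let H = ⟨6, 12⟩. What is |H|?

3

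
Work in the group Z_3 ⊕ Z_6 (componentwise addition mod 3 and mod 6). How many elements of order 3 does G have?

8

An element (a,b) has order lcm(ord(a), ord(b)); count pairs with lcm equal to 3.
Enumerating gives 8 such elements.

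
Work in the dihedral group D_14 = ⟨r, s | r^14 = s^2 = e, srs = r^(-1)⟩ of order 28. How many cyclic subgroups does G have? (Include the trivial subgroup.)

Each element a generates a cyclic subgroup ⟨a⟩; distinct elements may generate the same one (a cyclic group of order d has φ(d) generators).
Cyclic subgroups by order — order 1: 1; order 2: 15; order 7: 1; order 14: 1.
Total: 18.

18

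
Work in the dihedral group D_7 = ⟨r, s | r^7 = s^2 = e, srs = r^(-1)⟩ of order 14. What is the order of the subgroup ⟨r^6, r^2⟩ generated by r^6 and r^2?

7

|⟨r^6⟩| = 7 and |⟨r^2⟩| = 7, so |H| is a multiple of lcm(7, 7) = 7 and divides |G| = 14.
Closing under the operation: H = {e, r, r^2, r^3, r^4, r^5, r^6}, so |H| = 7.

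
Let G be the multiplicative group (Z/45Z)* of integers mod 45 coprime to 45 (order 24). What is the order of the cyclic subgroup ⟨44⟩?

2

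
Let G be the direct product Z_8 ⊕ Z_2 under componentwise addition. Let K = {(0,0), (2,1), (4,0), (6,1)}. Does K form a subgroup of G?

|K| = 4 divides |G| = 16, consistent with Lagrange.
K contains the identity, every element's inverse is in K, and K is closed under +: it is a subgroup.
In fact K = ⟨(6,1)⟩.

Yes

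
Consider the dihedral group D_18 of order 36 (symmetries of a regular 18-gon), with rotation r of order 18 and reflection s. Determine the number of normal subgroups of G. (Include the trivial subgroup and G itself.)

9

G has 45 subgroups. Checking conjugation-invariance by order — order 1: 1/1 normal; order 2: 1/19 normal; order 3: 1/1 normal; order 4: 0/9 normal; order 6: 1/7 normal; order 9: 1/1 normal; order 12: 0/3 normal; order 18: 3/3 normal; order 36: 1/1 normal.
Total normal subgroups: 9.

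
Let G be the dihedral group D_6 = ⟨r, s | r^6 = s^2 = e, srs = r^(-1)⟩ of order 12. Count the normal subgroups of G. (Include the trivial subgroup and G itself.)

G has 16 subgroups. Checking conjugation-invariance by order — order 1: 1/1 normal; order 2: 1/7 normal; order 3: 1/1 normal; order 4: 0/3 normal; order 6: 3/3 normal; order 12: 1/1 normal.
Total normal subgroups: 7.

7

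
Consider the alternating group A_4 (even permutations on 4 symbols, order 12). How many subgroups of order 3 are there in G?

4

|G| = 12 and 3 | 12, so subgroups of order 3 are possible by Lagrange.
The subgroups of order 3 are: {e, (1 2 3), (1 3 2)}; {e, (1 2 4), (1 4 2)}; {e, (1 3 4), (1 4 3)}; {e, (2 3 4), (2 4 3)}.
So G has 4 subgroups of order 3.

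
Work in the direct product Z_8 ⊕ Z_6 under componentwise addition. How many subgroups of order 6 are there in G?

|G| = 48 and 6 | 48, so subgroups of order 6 are possible by Lagrange.
The subgroups of order 6 are: {(0,0), (0,1), (0,2), (0,3), (0,4), (0,5)}; {(0,0), (0,2), (0,4), (4,0), (4,2), (4,4)}; {(0,0), (0,2), (0,4), (4,1), (4,3), (4,5)}.
So G has 3 subgroups of order 6.

3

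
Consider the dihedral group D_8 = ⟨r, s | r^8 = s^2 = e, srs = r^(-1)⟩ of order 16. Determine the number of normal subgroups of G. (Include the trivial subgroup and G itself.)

7

G has 19 subgroups. Checking conjugation-invariance by order — order 1: 1/1 normal; order 2: 1/9 normal; order 4: 1/5 normal; order 8: 3/3 normal; order 16: 1/1 normal.
Total normal subgroups: 7.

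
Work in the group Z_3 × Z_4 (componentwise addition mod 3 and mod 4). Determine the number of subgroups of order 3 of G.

|G| = 12 and 3 | 12, so subgroups of order 3 are possible by Lagrange.
The subgroups of order 3 are: {(0,0), (1,0), (2,0)}.
So G has 1 subgroup of order 3.

1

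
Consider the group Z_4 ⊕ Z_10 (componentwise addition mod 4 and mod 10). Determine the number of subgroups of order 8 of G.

|G| = 40 and 8 | 40, so subgroups of order 8 are possible by Lagrange.
The subgroups of order 8 are: {(0,0), (0,5), (1,0), (1,5), (2,0), (2,5), (3,0), (3,5)}.
So G has 1 subgroup of order 8.

1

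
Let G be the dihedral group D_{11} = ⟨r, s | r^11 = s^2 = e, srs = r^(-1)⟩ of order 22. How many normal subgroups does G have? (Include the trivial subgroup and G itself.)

3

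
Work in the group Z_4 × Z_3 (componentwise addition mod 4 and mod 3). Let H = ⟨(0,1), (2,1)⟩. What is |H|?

|⟨(0,1)⟩| = 3 and |⟨(2,1)⟩| = 6, so |H| is a multiple of lcm(3, 6) = 6 and divides |G| = 12.
Closing under the operation: H = {(0,0), (0,1), (0,2), (2,0), (2,1), (2,2)}, so |H| = 6.

6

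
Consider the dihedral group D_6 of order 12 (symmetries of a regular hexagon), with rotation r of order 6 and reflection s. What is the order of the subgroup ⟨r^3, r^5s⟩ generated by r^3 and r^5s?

|⟨r^3⟩| = 2 and |⟨r^5s⟩| = 2, so |H| is a multiple of lcm(2, 2) = 2 and divides |G| = 12.
Closing under the operation: H = {e, r^3, r^2s, r^5s}, so |H| = 4.

4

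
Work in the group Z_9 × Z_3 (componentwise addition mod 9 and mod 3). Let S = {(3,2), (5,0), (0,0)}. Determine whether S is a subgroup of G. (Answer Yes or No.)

No

(3,2) ∈ S but its inverse (6,1) ∉ S, so S is not a subgroup.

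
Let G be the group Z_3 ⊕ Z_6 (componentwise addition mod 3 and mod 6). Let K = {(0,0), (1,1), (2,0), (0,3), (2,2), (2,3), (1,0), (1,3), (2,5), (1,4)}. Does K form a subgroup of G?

|K| = 10 does not divide |G| = 18, so by Lagrange K is not a subgroup.

No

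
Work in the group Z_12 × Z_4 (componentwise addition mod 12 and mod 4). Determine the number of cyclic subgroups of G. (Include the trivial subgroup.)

Group the elements of G by the cyclic subgroup they generate; each cyclic subgroup of order d accounts for φ(d) elements.
Cyclic subgroups by order — order 1: 1; order 2: 3; order 3: 1; order 4: 6; order 6: 3; order 12: 6.
Total: 20.

20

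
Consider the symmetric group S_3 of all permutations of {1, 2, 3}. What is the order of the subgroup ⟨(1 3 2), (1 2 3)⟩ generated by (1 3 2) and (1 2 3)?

3

|⟨(1 3 2)⟩| = 3 and |⟨(1 2 3)⟩| = 3, so |H| is a multiple of lcm(3, 3) = 3 and divides |G| = 6.
Closing under the operation: H = {e, (1 2 3), (1 3 2)}, so |H| = 3.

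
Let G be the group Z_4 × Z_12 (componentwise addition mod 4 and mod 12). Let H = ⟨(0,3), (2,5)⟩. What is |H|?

|⟨(0,3)⟩| = 4 and |⟨(2,5)⟩| = 12, so |H| is a multiple of lcm(4, 12) = 12 and divides |G| = 48.
Closing under the operation: H = {(0,0), (0,1), (0,2), (0,3), (0,4), (0,5), (0,6), (0,7), (0,8), (0,9), (0,10), (0,11), (2,0), (2,1), (2,2), (2,3), (2,4), (2,5), (2,6), (2,7), (2,8), (2,9), (2,10), (2,11)}, so |H| = 24.

24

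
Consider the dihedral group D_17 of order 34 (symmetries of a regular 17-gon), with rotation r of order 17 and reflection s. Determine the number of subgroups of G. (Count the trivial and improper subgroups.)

20

|G| = 34, so by Lagrange every subgroup order divides 34. Divisors: 1, 2, 17, 34.
Subgroups by order — order 1: 1; order 2: 17; order 17: 1; order 34: 1.
Total: 1 + 17 + 1 + 1 = 20.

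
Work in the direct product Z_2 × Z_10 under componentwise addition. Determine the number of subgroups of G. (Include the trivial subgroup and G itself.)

10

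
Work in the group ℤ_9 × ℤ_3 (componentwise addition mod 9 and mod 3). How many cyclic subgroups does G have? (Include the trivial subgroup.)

Group the elements of G by the cyclic subgroup they generate; each cyclic subgroup of order d accounts for φ(d) elements.
Cyclic subgroups by order — order 1: 1; order 3: 4; order 9: 3.
Total: 8.

8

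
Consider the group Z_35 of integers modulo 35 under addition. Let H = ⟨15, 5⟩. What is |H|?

7

|⟨15⟩| = 7 and |⟨5⟩| = 7, so |H| is a multiple of lcm(7, 7) = 7 and divides |G| = 35.
Closing under the operation: H = {0, 5, 10, 15, 20, 25, 30}, so |H| = 7.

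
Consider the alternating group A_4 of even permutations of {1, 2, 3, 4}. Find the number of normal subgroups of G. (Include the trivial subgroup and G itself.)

G has 10 subgroups. Checking conjugation-invariance by order — order 1: 1/1 normal; order 2: 0/3 normal; order 3: 0/4 normal; order 4: 1/1 normal; order 12: 1/1 normal.
Total normal subgroups: 3.

3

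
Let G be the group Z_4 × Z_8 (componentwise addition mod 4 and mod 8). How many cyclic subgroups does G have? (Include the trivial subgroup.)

14

Each element a generates a cyclic subgroup ⟨a⟩; distinct elements may generate the same one (a cyclic group of order d has φ(d) generators).
Cyclic subgroups by order — order 1: 1; order 2: 3; order 4: 6; order 8: 4.
Total: 14.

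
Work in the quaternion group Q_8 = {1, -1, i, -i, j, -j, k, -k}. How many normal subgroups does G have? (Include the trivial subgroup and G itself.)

6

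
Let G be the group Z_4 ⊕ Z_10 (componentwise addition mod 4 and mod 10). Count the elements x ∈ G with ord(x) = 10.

12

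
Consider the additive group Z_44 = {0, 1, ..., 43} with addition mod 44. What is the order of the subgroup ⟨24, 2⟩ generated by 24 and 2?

22

|⟨24⟩| = 11 and |⟨2⟩| = 22, so |H| is a multiple of lcm(11, 22) = 22 and divides |G| = 44.
Closing under the operation: H = {0, 2, 4, 6, 8, 10, 12, 14, 16, 18, 20, 22, 24, 26, 28, 30, 32, 34, 36, 38, 40, 42}, so |H| = 22.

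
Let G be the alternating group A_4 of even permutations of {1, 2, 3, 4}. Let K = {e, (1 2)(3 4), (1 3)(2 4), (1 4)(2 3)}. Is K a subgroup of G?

|K| = 4 divides |G| = 12, consistent with Lagrange.
K contains the identity, every element's inverse is in K, and K is closed under ∘: it is a subgroup.

Yes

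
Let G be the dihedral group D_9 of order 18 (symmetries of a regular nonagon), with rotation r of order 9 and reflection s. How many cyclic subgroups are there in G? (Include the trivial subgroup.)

12

Each element a generates a cyclic subgroup ⟨a⟩; distinct elements may generate the same one (a cyclic group of order d has φ(d) generators).
Cyclic subgroups by order — order 1: 1; order 2: 9; order 3: 1; order 9: 1.
Total: 12.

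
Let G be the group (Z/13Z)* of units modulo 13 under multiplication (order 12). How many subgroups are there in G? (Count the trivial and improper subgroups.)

6

|G| = 12, so by Lagrange every subgroup order divides 12. Divisors: 1, 2, 3, 4, 6, 12.
Subgroups by order — order 1: 1; order 2: 1; order 3: 1; order 4: 1; order 6: 1; order 12: 1.
Total: 1 + 1 + 1 + 1 + 1 + 1 = 6.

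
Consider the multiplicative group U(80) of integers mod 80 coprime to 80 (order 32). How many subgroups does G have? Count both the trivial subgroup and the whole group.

54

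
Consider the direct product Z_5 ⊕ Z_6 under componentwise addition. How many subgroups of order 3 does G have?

1

|G| = 30 and 3 | 30, so subgroups of order 3 are possible by Lagrange.
The subgroups of order 3 are: {(0,0), (0,2), (0,4)}.
So G has 1 subgroup of order 3.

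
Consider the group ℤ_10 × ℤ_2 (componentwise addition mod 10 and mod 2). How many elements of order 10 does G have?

An element (a,b) has order lcm(ord(a), ord(b)); count pairs with lcm equal to 10.
Enumerating gives 12 such elements.

12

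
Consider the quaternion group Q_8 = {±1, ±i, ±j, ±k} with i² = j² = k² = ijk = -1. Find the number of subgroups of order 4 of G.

|G| = 8 and 4 | 8, so subgroups of order 4 are possible by Lagrange.
The subgroups of order 4 are: {1, -1, i, -i}; {1, -1, j, -j}; {1, -1, k, -k}.
So G has 3 subgroups of order 4.

3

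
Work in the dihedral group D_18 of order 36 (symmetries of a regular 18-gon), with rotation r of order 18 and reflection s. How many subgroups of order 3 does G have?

|G| = 36 and 3 | 36, so subgroups of order 3 are possible by Lagrange.
The subgroups of order 3 are: {e, r^6, r^12}.
So G has 1 subgroup of order 3.

1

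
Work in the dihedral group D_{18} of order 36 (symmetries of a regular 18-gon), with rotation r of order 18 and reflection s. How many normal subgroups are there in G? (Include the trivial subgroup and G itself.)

9

G has 45 subgroups. Checking conjugation-invariance by order — order 1: 1/1 normal; order 2: 1/19 normal; order 3: 1/1 normal; order 4: 0/9 normal; order 6: 1/7 normal; order 9: 1/1 normal; order 12: 0/3 normal; order 18: 3/3 normal; order 36: 1/1 normal.
Total normal subgroups: 9.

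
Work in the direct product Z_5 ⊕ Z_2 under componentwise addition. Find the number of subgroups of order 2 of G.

1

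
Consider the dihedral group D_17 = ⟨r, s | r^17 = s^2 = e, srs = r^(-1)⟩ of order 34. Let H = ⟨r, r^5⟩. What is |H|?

17

|⟨r⟩| = 17 and |⟨r^5⟩| = 17, so |H| is a multiple of lcm(17, 17) = 17 and divides |G| = 34.
Closing under the operation: H = {e, r, r^2, r^3, r^4, r^5, r^6, r^7, r^8, r^9, r^10, r^11, r^12, r^13, r^14, r^15, r^16}, so |H| = 17.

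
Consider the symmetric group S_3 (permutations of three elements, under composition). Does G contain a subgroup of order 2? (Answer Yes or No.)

2 | 6. A subgroup of order 2 is {e, (1 2)}.

Yes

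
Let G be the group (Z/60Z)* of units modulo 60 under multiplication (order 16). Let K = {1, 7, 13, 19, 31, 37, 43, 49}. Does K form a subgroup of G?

Yes

|K| = 8 divides |G| = 16, consistent with Lagrange.
K contains the identity, every element's inverse is in K, and K is closed under ·: it is a subgroup.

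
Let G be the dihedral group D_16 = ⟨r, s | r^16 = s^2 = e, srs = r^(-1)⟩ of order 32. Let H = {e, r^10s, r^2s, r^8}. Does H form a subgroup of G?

|H| = 4 divides |G| = 32, consistent with Lagrange.
H contains the identity, every element's inverse is in H, and H is closed under ·: it is a subgroup.

Yes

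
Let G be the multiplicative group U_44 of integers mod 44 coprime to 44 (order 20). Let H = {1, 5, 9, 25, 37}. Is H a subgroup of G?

Yes

|H| = 5 divides |G| = 20, consistent with Lagrange.
H contains the identity, every element's inverse is in H, and H is closed under ·: it is a subgroup.
In fact H = ⟨5⟩.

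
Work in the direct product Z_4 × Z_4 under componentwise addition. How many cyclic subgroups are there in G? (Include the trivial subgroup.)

10

A cyclic subgroup of order d is generated by each of its φ(d) elements of order d, so the cyclic subgroups of order d number (#elements of order d)/φ(d).
Cyclic subgroups by order — order 1: 1; order 2: 3; order 4: 6.
Total: 10.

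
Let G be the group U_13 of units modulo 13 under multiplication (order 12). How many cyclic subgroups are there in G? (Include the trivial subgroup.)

Each element a generates a cyclic subgroup ⟨a⟩; distinct elements may generate the same one (a cyclic group of order d has φ(d) generators).
Cyclic subgroups by order — order 1: 1; order 2: 1; order 3: 1; order 4: 1; order 6: 1; order 12: 1.
Total: 6.

6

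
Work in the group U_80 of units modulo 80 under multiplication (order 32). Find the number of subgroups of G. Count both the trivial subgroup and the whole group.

54

|G| = 32, so by Lagrange every subgroup order divides 32. Divisors: 1, 2, 4, 8, 16, 32.
Subgroups by order — order 1: 1; order 2: 7; order 4: 19; order 8: 19; order 16: 7; order 32: 1.
Total: 1 + 7 + 19 + 19 + 7 + 1 = 54.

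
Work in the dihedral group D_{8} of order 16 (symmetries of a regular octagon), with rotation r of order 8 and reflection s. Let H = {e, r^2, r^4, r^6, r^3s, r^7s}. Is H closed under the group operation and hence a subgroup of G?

No

|H| = 6 does not divide |G| = 16, so by Lagrange H is not a subgroup.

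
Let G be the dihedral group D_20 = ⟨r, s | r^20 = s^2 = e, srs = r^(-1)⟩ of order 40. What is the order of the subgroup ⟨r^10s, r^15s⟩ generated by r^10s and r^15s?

8

|⟨r^10s⟩| = 2 and |⟨r^15s⟩| = 2, so |H| is a multiple of lcm(2, 2) = 2 and divides |G| = 40.
Closing under the operation: H = {e, r^5, r^10, r^15, s, r^5s, r^10s, r^15s}, so |H| = 8.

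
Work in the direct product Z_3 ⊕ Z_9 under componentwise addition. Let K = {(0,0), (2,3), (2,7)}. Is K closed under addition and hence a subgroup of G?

No

(2,3) ∈ K but its inverse (1,6) ∉ K, so K is not a subgroup.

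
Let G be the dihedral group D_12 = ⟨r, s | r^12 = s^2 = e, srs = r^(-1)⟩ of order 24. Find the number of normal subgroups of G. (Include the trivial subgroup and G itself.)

G has 34 subgroups. Checking conjugation-invariance by order — order 1: 1/1 normal; order 2: 1/13 normal; order 3: 1/1 normal; order 4: 1/7 normal; order 6: 1/5 normal; order 8: 0/3 normal; order 12: 3/3 normal; order 24: 1/1 normal.
Total normal subgroups: 9.

9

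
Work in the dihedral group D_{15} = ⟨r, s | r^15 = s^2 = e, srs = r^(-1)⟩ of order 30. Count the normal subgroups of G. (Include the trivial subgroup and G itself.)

5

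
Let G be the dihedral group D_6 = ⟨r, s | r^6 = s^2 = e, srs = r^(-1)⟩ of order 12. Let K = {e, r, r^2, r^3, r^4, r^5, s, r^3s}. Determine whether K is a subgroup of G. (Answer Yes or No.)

No

|K| = 8 does not divide |G| = 12, so by Lagrange K is not a subgroup.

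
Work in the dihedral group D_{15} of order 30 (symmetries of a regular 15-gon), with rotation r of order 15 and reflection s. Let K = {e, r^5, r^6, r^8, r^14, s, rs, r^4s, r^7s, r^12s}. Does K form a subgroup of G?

r^8 ∈ K but its inverse r^7 ∉ K, so K is not a subgroup.

No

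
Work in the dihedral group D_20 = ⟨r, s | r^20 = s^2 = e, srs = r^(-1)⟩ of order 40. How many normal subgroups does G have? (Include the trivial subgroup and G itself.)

G has 48 subgroups. Checking conjugation-invariance by order — order 1: 1/1 normal; order 2: 1/21 normal; order 4: 1/11 normal; order 5: 1/1 normal; order 8: 0/5 normal; order 10: 1/5 normal; order 20: 3/3 normal; order 40: 1/1 normal.
Total normal subgroups: 9.

9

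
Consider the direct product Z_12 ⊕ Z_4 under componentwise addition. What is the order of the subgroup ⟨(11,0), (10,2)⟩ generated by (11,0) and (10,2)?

|⟨(11,0)⟩| = 12 and |⟨(10,2)⟩| = 6, so |H| is a multiple of lcm(12, 6) = 12 and divides |G| = 48.
Closing under the operation: H = {(0,0), (0,2), (1,0), (1,2), (2,0), (2,2), (3,0), (3,2), (4,0), (4,2), (5,0), (5,2), (6,0), (6,2), (7,0), (7,2), (8,0), (8,2), (9,0), (9,2), (10,0), (10,2), (11,0), (11,2)}, so |H| = 24.

24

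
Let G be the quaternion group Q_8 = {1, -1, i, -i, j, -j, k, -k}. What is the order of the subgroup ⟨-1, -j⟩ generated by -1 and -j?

4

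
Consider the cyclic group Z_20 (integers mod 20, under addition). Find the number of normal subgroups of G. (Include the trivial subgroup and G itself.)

6

G is abelian, so every subgroup is normal.
G has 6 subgroups in total, hence 6 normal subgroups.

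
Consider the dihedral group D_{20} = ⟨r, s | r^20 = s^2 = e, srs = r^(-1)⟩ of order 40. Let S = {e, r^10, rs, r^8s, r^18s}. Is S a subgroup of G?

No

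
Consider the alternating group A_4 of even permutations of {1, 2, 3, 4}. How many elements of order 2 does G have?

The elements of order 2 are: (1 2)(3 4), (1 3)(2 4), (1 4)(2 3).
That's 3.

3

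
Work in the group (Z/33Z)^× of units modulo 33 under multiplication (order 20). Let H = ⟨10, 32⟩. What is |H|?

4

|⟨10⟩| = 2 and |⟨32⟩| = 2, so |H| is a multiple of lcm(2, 2) = 2 and divides |G| = 20.
Closing under the operation: H = {1, 10, 23, 32}, so |H| = 4.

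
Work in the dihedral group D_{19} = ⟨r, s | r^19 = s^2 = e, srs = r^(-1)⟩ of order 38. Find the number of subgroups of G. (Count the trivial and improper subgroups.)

|G| = 38, so by Lagrange every subgroup order divides 38. Divisors: 1, 2, 19, 38.
Subgroups by order — order 1: 1; order 2: 19; order 19: 1; order 38: 1.
Total: 1 + 19 + 1 + 1 = 22.

22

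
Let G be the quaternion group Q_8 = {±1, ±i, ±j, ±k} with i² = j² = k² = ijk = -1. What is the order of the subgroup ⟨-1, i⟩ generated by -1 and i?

|⟨-1⟩| = 2 and |⟨i⟩| = 4, so |H| is a multiple of lcm(2, 4) = 4 and divides |G| = 8.
Closing under the operation: H = {1, -1, i, -i}, so |H| = 4.

4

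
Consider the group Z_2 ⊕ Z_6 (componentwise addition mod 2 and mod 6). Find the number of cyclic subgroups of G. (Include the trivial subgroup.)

Group the elements of G by the cyclic subgroup they generate; each cyclic subgroup of order d accounts for φ(d) elements.
Cyclic subgroups by order — order 1: 1; order 2: 3; order 3: 1; order 6: 3.
Total: 8.

8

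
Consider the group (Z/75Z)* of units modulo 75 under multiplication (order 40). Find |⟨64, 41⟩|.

|⟨64⟩| = 10 and |⟨41⟩| = 10, so |H| is a multiple of lcm(10, 10) = 10 and divides |G| = 40.
Closing under the operation: H = {1, 4, 11, 14, 16, 19, 26, 29, 31, 34, 41, 44, 46, 49, 56, 59, 61, 64, 71, 74}, so |H| = 20.

20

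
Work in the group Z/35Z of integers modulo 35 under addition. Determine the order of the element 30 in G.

7

In Z/35Z, the order of an element a is n/gcd(a, n).
gcd(30, 35) = 5, so |⟨30⟩| = 35/5 = 7.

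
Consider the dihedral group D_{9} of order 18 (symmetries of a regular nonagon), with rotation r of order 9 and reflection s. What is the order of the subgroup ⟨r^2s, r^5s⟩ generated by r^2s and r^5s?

6

|⟨r^2s⟩| = 2 and |⟨r^5s⟩| = 2, so |H| is a multiple of lcm(2, 2) = 2 and divides |G| = 18.
Closing under the operation: H = {e, r^3, r^6, r^2s, r^5s, r^8s}, so |H| = 6.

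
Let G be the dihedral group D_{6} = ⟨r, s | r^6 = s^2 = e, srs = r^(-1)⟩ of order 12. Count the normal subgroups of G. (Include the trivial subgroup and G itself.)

G has 16 subgroups. Checking conjugation-invariance by order — order 1: 1/1 normal; order 2: 1/7 normal; order 3: 1/1 normal; order 4: 0/3 normal; order 6: 3/3 normal; order 12: 1/1 normal.
Total normal subgroups: 7.

7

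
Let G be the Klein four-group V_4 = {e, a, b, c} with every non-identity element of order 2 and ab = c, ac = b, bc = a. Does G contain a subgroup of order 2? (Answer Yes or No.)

Yes

2 | 4. A subgroup of order 2 is {e, a}.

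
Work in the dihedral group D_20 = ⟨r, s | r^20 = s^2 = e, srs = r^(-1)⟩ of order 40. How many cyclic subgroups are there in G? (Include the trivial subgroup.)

26

A cyclic subgroup of order d is generated by each of its φ(d) elements of order d, so the cyclic subgroups of order d number (#elements of order d)/φ(d).
Cyclic subgroups by order — order 1: 1; order 2: 21; order 4: 1; order 5: 1; order 10: 1; order 20: 1.
Total: 26.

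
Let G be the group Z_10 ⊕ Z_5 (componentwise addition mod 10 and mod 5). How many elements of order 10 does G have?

An element (a,b) has order lcm(ord(a), ord(b)); count pairs with lcm equal to 10.
Enumerating gives 24 such elements.

24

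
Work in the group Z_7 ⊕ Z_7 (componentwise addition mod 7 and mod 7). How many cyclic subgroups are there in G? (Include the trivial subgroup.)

Each element a generates a cyclic subgroup ⟨a⟩; distinct elements may generate the same one (a cyclic group of order d has φ(d) generators).
Cyclic subgroups by order — order 1: 1; order 7: 8.
Total: 9.

9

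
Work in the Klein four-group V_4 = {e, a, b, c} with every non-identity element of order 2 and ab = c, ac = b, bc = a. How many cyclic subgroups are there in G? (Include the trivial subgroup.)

Each element a generates a cyclic subgroup ⟨a⟩; distinct elements may generate the same one (a cyclic group of order d has φ(d) generators).
Cyclic subgroups by order — order 1: 1; order 2: 3.
Total: 4.

4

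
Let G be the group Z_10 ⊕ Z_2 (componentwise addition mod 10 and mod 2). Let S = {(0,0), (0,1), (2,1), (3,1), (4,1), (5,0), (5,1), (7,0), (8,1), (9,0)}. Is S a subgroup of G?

No

(9,0) ∈ S but its inverse (1,0) ∉ S, so S is not a subgroup.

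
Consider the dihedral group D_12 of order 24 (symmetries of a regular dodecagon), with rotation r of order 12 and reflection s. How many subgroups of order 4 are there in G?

7

|G| = 24 and 4 | 24, so subgroups of order 4 are possible by Lagrange.
The subgroups of order 4 are: {e, r^6, r^4s, r^10s}; {e, r^6, r^5s, r^11s}; {e, r^6, r^2s, r^8s}; {e, r^3, r^6, r^9}; … (7 in all).
So G has 7 subgroups of order 4.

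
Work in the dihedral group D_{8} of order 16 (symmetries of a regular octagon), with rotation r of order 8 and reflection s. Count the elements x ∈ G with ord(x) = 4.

2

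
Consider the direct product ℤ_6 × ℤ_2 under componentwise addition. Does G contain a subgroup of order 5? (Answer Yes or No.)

No

5 does not divide |G| = 12, so by Lagrange no subgroup of order 5 exists.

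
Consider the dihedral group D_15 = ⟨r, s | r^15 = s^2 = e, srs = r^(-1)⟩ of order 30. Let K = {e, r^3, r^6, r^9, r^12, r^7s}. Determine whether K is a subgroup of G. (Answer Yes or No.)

No

Closure fails: r^9 · r^7s = rs ∉ K. So K is not a subgroup.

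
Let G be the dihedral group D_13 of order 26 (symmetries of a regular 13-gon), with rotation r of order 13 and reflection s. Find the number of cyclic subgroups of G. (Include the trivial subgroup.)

15

Each element a generates a cyclic subgroup ⟨a⟩; distinct elements may generate the same one (a cyclic group of order d has φ(d) generators).
Cyclic subgroups by order — order 1: 1; order 2: 13; order 13: 1.
Total: 15.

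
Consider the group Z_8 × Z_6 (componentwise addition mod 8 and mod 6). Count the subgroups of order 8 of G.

3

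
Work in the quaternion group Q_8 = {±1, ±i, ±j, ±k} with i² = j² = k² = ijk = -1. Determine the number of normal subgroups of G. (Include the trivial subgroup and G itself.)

G has 6 subgroups. Checking conjugation-invariance by order — order 1: 1/1 normal; order 2: 1/1 normal; order 4: 3/3 normal; order 8: 1/1 normal.
Total normal subgroups: 6.

6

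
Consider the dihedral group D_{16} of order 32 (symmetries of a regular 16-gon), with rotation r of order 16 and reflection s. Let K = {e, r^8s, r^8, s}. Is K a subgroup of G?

Yes

|K| = 4 divides |G| = 32, consistent with Lagrange.
K contains the identity, every element's inverse is in K, and K is closed under ·: it is a subgroup.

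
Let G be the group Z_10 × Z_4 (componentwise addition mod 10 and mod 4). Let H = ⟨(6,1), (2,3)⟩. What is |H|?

20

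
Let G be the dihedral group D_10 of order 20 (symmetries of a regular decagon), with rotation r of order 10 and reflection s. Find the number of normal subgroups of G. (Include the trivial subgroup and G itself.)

7

G has 22 subgroups. Checking conjugation-invariance by order — order 1: 1/1 normal; order 2: 1/11 normal; order 4: 0/5 normal; order 5: 1/1 normal; order 10: 3/3 normal; order 20: 1/1 normal.
Total normal subgroups: 7.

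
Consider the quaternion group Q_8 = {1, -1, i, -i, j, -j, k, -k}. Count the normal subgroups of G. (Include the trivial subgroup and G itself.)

6

G has 6 subgroups. Checking conjugation-invariance by order — order 1: 1/1 normal; order 2: 1/1 normal; order 4: 3/3 normal; order 8: 1/1 normal.
Total normal subgroups: 6.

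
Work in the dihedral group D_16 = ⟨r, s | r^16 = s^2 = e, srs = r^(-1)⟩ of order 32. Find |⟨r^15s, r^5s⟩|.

|⟨r^15s⟩| = 2 and |⟨r^5s⟩| = 2, so |H| is a multiple of lcm(2, 2) = 2 and divides |G| = 32.
Closing under the operation: H = {e, r^2, r^4, r^6, r^8, r^10, r^12, r^14, rs, r^3s, r^5s, r^7s, r^9s, r^11s, r^13s, r^15s}, so |H| = 16.

16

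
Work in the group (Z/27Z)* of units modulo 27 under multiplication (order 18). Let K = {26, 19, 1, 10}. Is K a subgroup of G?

|K| = 4 does not divide |G| = 18, so by Lagrange K is not a subgroup.

No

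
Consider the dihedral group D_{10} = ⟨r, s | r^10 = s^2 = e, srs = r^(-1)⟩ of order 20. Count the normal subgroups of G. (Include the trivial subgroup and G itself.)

7

G has 22 subgroups. Checking conjugation-invariance by order — order 1: 1/1 normal; order 2: 1/11 normal; order 4: 0/5 normal; order 5: 1/1 normal; order 10: 3/3 normal; order 20: 1/1 normal.
Total normal subgroups: 7.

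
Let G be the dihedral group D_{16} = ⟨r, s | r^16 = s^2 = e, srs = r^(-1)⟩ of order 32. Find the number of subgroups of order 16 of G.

|G| = 32 and 16 | 32, so subgroups of order 16 are possible by Lagrange.
The subgroups of order 16 are: {e, r, r^2, r^3, r^4, r^5, r^6, r^7, r^8, r^9, r^10, r^11, r^12, r^13, r^14, r^15}; {e, r^2, r^4, r^6, r^8, r^10, r^12, r^14, s, r^2s, r^4s, r^6s, r^8s, r^10s, r^12s, r^14s}; {e, r^2, r^4, r^6, r^8, r^10, r^12, r^14, rs, r^3s, r^5s, r^7s, r^9s, r^11s, r^13s, r^15s}.
So G has 3 subgroups of order 16.

3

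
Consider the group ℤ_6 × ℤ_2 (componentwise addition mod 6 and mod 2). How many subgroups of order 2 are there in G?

|G| = 12 and 2 | 12, so subgroups of order 2 are possible by Lagrange.
The subgroups of order 2 are: {(0,0), (0,1)}; {(0,0), (3,0)}; {(0,0), (3,1)}.
So G has 3 subgroups of order 2.

3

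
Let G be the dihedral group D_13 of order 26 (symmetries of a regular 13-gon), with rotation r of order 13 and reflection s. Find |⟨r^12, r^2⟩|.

13

|⟨r^12⟩| = 13 and |⟨r^2⟩| = 13, so |H| is a multiple of lcm(13, 13) = 13 and divides |G| = 26.
Closing under the operation: H = {e, r, r^2, r^3, r^4, r^5, r^6, r^7, r^8, r^9, r^10, r^11, r^12}, so |H| = 13.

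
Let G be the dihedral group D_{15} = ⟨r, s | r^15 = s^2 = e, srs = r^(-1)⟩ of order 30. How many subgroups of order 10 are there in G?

3

|G| = 30 and 10 | 30, so subgroups of order 10 are possible by Lagrange.
The subgroups of order 10 are: {e, r^3, r^6, r^9, r^12, rs, r^4s, r^7s, r^10s, r^13s}; {e, r^3, r^6, r^9, r^12, r^2s, r^5s, r^8s, r^11s, r^14s}; {e, r^3, r^6, r^9, r^12, s, r^3s, r^6s, r^9s, r^12s}.
So G has 3 subgroups of order 10.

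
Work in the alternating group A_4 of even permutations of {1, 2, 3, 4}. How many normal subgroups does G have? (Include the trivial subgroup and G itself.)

3

G has 10 subgroups. Checking conjugation-invariance by order — order 1: 1/1 normal; order 2: 0/3 normal; order 3: 0/4 normal; order 4: 1/1 normal; order 12: 1/1 normal.
Total normal subgroups: 3.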